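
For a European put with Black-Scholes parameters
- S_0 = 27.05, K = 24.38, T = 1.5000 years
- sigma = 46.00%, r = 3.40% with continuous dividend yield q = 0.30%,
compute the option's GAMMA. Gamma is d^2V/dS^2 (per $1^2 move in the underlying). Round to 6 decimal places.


d1 = 0.5486925916; d2 = -0.0146900493
phi(d1) = 0.3431902526; exp(-qT) = 0.9955101098; exp(-rT) = 0.9502786705
Gamma = exp(-qT) * phi(d1) / (S * sigma * sqrt(T)) = 0.9955101098 * 0.3431902526 / (27.0500 * 0.4600 * 1.2247448714) = 0.022419

Answer: Gamma = 0.022419


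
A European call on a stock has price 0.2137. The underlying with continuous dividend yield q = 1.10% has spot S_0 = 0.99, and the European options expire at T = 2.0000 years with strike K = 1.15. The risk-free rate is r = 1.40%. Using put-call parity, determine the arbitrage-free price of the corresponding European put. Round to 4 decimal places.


Answer: Put price = 0.3635

Derivation:
Put-call parity: C - P = S_0 * exp(-qT) - K * exp(-rT).
S_0 * exp(-qT) = 0.9900 * 0.97824024 = 0.96845783
K * exp(-rT) = 1.1500 * 0.97238837 = 1.11824662
P = C - S*exp(-qT) + K*exp(-rT)
P = 0.2137 - 0.96845783 + 1.11824662 = 0.3635


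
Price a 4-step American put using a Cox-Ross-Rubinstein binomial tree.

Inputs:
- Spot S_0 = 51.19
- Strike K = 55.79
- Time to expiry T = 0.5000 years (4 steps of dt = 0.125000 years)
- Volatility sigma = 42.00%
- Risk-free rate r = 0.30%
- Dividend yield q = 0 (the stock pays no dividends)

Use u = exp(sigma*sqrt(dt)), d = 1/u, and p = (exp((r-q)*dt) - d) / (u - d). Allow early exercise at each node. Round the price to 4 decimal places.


dt = T/N = 0.125000
u = exp(sigma*sqrt(dt)) = 1.160084; d = 1/u = 0.862007
p = (exp((r-q)*dt) - d) / (u - d) = 0.464203
Discount per step: exp(-r*dt) = 0.999625
Stock lattice S(k, i) with i counting down-moves:
  k=0: S(0,0) = 51.1900
  k=1: S(1,0) = 59.3847; S(1,1) = 44.1261
  k=2: S(2,0) = 68.8912; S(2,1) = 51.1900; S(2,2) = 38.0370
  k=3: S(3,0) = 79.9196; S(3,1) = 59.3847; S(3,2) = 44.1261; S(3,3) = 32.7881
  k=4: S(4,0) = 92.7135; S(4,1) = 68.8912; S(4,2) = 51.1900; S(4,3) = 38.0370; S(4,4) = 28.2636
Terminal payoffs V(N, i) = max(K - S_T, 0):
  V(4,0) = 0.000000; V(4,1) = 0.000000; V(4,2) = 4.600000; V(4,3) = 17.753001; V(4,4) = 27.526407
Backward induction: V(k, i) = exp(-r*dt) * [p * V(k+1, i) + (1-p) * V(k+1, i+1)]; then take max(V_cont, immediate exercise) for American.
  V(3,0) = exp(-r*dt) * [p*0.000000 + (1-p)*0.000000] = 0.000000; exercise = 0.000000; V(3,0) = max -> 0.000000
  V(3,1) = exp(-r*dt) * [p*0.000000 + (1-p)*4.600000] = 2.463741; exercise = 0.000000; V(3,1) = max -> 2.463741
  V(3,2) = exp(-r*dt) * [p*4.600000 + (1-p)*17.753001] = 11.642968; exercise = 11.663885; V(3,2) = max -> 11.663885
  V(3,3) = exp(-r*dt) * [p*17.753001 + (1-p)*27.526407] = 22.980941; exercise = 23.001858; V(3,3) = max -> 23.001858
  V(2,0) = exp(-r*dt) * [p*0.000000 + (1-p)*2.463741] = 1.319569; exercise = 0.000000; V(2,0) = max -> 1.319569
  V(2,1) = exp(-r*dt) * [p*2.463741 + (1-p)*11.663885] = 7.390376; exercise = 4.600000; V(2,1) = max -> 7.390376
  V(2,2) = exp(-r*dt) * [p*11.663885 + (1-p)*23.001858] = 17.732083; exercise = 17.753001; V(2,2) = max -> 17.753001
  V(1,0) = exp(-r*dt) * [p*1.319569 + (1-p)*7.390376] = 4.570574; exercise = 0.000000; V(1,0) = max -> 4.570574
  V(1,1) = exp(-r*dt) * [p*7.390376 + (1-p)*17.753001] = 12.937784; exercise = 11.663885; V(1,1) = max -> 12.937784
  V(0,0) = exp(-r*dt) * [p*4.570574 + (1-p)*12.937784] = 9.050303; exercise = 4.600000; V(0,0) = max -> 9.050303

Answer: Price = V(0,0) = 9.0503


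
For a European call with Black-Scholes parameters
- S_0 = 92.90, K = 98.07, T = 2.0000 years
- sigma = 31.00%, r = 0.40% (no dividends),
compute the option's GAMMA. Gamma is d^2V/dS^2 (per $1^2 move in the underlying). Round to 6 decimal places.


d1 = 0.1139174946; d2 = -0.3244887097
phi(d1) = 0.3963620844; exp(-qT) = 1.0000000000; exp(-rT) = 0.9920319148
Gamma = exp(-qT) * phi(d1) / (S * sigma * sqrt(T)) = 1.0000000000 * 0.3963620844 / (92.9000 * 0.3100 * 1.4142135624) = 0.009732

Answer: Gamma = 0.009732


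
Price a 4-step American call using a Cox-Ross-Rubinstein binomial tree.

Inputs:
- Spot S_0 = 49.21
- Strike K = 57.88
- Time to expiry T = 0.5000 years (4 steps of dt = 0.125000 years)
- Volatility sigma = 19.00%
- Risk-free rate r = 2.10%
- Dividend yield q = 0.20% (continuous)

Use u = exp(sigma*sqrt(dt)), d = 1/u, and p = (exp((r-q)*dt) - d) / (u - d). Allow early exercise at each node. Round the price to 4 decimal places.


Answer: Price = V(0,0) = 0.4049

Derivation:
dt = T/N = 0.125000
u = exp(sigma*sqrt(dt)) = 1.069483; d = 1/u = 0.935031
p = (exp((r-q)*dt) - d) / (u - d) = 0.500898
Discount per step: exp(-r*dt) = 0.997378
Stock lattice S(k, i) with i counting down-moves:
  k=0: S(0,0) = 49.2100
  k=1: S(1,0) = 52.6292; S(1,1) = 46.0129
  k=2: S(2,0) = 56.2861; S(2,1) = 49.2100; S(2,2) = 43.0235
  k=3: S(3,0) = 60.1970; S(3,1) = 52.6292; S(3,2) = 46.0129; S(3,3) = 40.2283
  k=4: S(4,0) = 64.3796; S(4,1) = 56.2861; S(4,2) = 49.2100; S(4,3) = 43.0235; S(4,4) = 37.6148
Terminal payoffs V(N, i) = max(S_T - K, 0):
  V(4,0) = 6.499640; V(4,1) = 0.000000; V(4,2) = 0.000000; V(4,3) = 0.000000; V(4,4) = 0.000000
Backward induction: V(k, i) = exp(-r*dt) * [p * V(k+1, i) + (1-p) * V(k+1, i+1)]; then take max(V_cont, immediate exercise) for American.
  V(3,0) = exp(-r*dt) * [p*6.499640 + (1-p)*0.000000] = 3.247121; exercise = 2.316986; V(3,0) = max -> 3.247121
  V(3,1) = exp(-r*dt) * [p*0.000000 + (1-p)*0.000000] = 0.000000; exercise = 0.000000; V(3,1) = max -> 0.000000
  V(3,2) = exp(-r*dt) * [p*0.000000 + (1-p)*0.000000] = 0.000000; exercise = 0.000000; V(3,2) = max -> 0.000000
  V(3,3) = exp(-r*dt) * [p*0.000000 + (1-p)*0.000000] = 0.000000; exercise = 0.000000; V(3,3) = max -> 0.000000
  V(2,0) = exp(-r*dt) * [p*3.247121 + (1-p)*0.000000] = 1.622212; exercise = 0.000000; V(2,0) = max -> 1.622212
  V(2,1) = exp(-r*dt) * [p*0.000000 + (1-p)*0.000000] = 0.000000; exercise = 0.000000; V(2,1) = max -> 0.000000
  V(2,2) = exp(-r*dt) * [p*0.000000 + (1-p)*0.000000] = 0.000000; exercise = 0.000000; V(2,2) = max -> 0.000000
  V(1,0) = exp(-r*dt) * [p*1.622212 + (1-p)*0.000000] = 0.810433; exercise = 0.000000; V(1,0) = max -> 0.810433
  V(1,1) = exp(-r*dt) * [p*0.000000 + (1-p)*0.000000] = 0.000000; exercise = 0.000000; V(1,1) = max -> 0.000000
  V(0,0) = exp(-r*dt) * [p*0.810433 + (1-p)*0.000000] = 0.404880; exercise = 0.000000; V(0,0) = max -> 0.404880


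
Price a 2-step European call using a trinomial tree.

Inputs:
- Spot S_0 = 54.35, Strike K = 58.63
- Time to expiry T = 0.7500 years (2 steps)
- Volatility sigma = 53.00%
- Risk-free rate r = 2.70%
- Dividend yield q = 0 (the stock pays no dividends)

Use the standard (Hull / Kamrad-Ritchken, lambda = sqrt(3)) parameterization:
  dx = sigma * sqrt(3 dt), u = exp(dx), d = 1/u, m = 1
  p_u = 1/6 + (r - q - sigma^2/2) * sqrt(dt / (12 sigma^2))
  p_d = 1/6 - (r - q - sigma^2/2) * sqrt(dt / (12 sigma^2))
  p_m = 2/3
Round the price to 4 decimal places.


dt = T/N = 0.375000; dx = sigma*sqrt(3*dt) = 0.562150
u = exp(dx) = 1.754440; d = 1/u = 0.569982
p_u = 0.128826, p_m = 0.666667, p_d = 0.204507
Discount per step: exp(-r*dt) = 0.989926
Stock lattice S(k, j) with j the centered position index:
  k=0: S(0,+0) = 54.3500
  k=1: S(1,-1) = 30.9785; S(1,+0) = 54.3500; S(1,+1) = 95.3538
  k=2: S(2,-2) = 17.6572; S(2,-1) = 30.9785; S(2,+0) = 54.3500; S(2,+1) = 95.3538; S(2,+2) = 167.2926
Terminal payoffs V(N, j) = max(S_T - K, 0):
  V(2,-2) = 0.000000; V(2,-1) = 0.000000; V(2,+0) = 0.000000; V(2,+1) = 36.723831; V(2,+2) = 108.662603
Backward induction: V(k, j) = exp(-r*dt) * [p_u * V(k+1, j+1) + p_m * V(k+1, j) + p_d * V(k+1, j-1)]
  V(1,-1) = exp(-r*dt) * [p_u*0.000000 + p_m*0.000000 + p_d*0.000000] = 0.000000
  V(1,+0) = exp(-r*dt) * [p_u*36.723831 + p_m*0.000000 + p_d*0.000000] = 4.683341
  V(1,+1) = exp(-r*dt) * [p_u*108.662603 + p_m*36.723831 + p_d*0.000000] = 38.093515
  V(0,+0) = exp(-r*dt) * [p_u*38.093515 + p_m*4.683341 + p_d*0.000000] = 7.948789

Answer: Price = V(0,0) = 7.9488


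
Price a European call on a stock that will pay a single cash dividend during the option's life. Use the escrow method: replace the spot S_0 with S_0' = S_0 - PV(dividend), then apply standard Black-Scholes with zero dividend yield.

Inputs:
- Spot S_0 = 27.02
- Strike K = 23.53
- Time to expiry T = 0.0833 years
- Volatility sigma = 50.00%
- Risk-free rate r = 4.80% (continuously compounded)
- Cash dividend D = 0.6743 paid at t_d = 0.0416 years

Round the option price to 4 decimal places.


PV(D) = D * exp(-r * t_d) = 0.6743 * 0.99800519 = 0.67295490
S_0' = S_0 - PV(D) = 27.0200 - 0.67295490 = 26.34704510
d1 = (ln(S_0'/K) + (r + sigma^2/2)*T) / (sigma*sqrt(T)) = 0.88345906
d2 = d1 - sigma*sqrt(T) = 0.73915036
exp(-rT) = 0.99600958
N(d1) = 0.81150585; N(d2) = 0.77009215
C = S_0' * N(d1) - K * exp(-rT) * N(d2) = 26.34704510 * 0.81150585 - 23.5300 * 0.99600958 * 0.77009215 = 3.3328

Answer: Price = 3.3328


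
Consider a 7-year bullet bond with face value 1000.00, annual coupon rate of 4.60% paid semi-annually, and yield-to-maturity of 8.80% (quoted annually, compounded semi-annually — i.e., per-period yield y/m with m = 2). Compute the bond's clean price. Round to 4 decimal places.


Answer: Price = 783.9191

Derivation:
Coupon per period c = face * coupon_rate / m = 23.000000
Periods per year m = 2; per-period yield y/m = 0.044000
Number of cashflows N = 14
Cashflows (t years, CF_t, discount factor 1/(1+y/m)^(m*t), PV):
  t = 0.5000: CF_t = 23.000000, DF = 0.957854, PV = 22.030651
  t = 1.0000: CF_t = 23.000000, DF = 0.917485, PV = 21.102156
  t = 1.5000: CF_t = 23.000000, DF = 0.878817, PV = 20.212794
  t = 2.0000: CF_t = 23.000000, DF = 0.841779, PV = 19.360913
  t = 2.5000: CF_t = 23.000000, DF = 0.806302, PV = 18.544936
  t = 3.0000: CF_t = 23.000000, DF = 0.772320, PV = 17.763349
  t = 3.5000: CF_t = 23.000000, DF = 0.739770, PV = 17.014702
  t = 4.0000: CF_t = 23.000000, DF = 0.708592, PV = 16.297607
  t = 4.5000: CF_t = 23.000000, DF = 0.678728, PV = 15.610735
  t = 5.0000: CF_t = 23.000000, DF = 0.650122, PV = 14.952811
  t = 5.5000: CF_t = 23.000000, DF = 0.622722, PV = 14.322616
  t = 6.0000: CF_t = 23.000000, DF = 0.596477, PV = 13.718981
  t = 6.5000: CF_t = 23.000000, DF = 0.571339, PV = 13.140786
  t = 7.0000: CF_t = 1023.000000, DF = 0.547259, PV = 559.846094
Price P = sum_t PV_t = 783.919132


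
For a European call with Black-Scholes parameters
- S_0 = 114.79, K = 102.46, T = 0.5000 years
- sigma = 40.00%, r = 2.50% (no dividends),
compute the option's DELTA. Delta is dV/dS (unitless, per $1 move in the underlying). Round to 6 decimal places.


Answer: Delta = 0.721521

Derivation:
d1 = 0.5873649426; d2 = 0.3045222301
phi(d1) = 0.3357335898; exp(-qT) = 1.0000000000; exp(-rT) = 0.9875778005
N(d1) = 0.7215206832
Delta = exp(-qT) * N(d1) = 1.0000000000 * 0.7215206832 = 0.721521


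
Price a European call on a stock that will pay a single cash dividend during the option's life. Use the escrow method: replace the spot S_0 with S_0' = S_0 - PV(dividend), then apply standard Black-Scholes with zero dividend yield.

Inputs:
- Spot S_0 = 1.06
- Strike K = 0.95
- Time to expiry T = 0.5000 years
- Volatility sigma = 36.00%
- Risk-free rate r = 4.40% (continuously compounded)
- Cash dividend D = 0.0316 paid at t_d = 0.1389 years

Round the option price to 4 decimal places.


PV(D) = D * exp(-r * t_d) = 0.0316 * 0.99390704 = 0.03140746
S_0' = S_0 - PV(D) = 1.0600 - 0.03140746 = 1.02859254
d1 = (ln(S_0'/K) + (r + sigma^2/2)*T) / (sigma*sqrt(T)) = 0.52594875
d2 = d1 - sigma*sqrt(T) = 0.27139031
exp(-rT) = 0.97824024
N(d1) = 0.70053809; N(d2) = 0.60695457
C = S_0' * N(d1) - K * exp(-rT) * N(d2) = 1.02859254 * 0.70053809 - 0.9500 * 0.97824024 * 0.60695457 = 0.1565

Answer: Price = 0.1565


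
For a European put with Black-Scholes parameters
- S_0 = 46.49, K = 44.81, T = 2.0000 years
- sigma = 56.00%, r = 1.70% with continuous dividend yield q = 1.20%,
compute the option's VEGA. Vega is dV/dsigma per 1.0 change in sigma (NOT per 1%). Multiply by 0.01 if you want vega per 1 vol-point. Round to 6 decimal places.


d1 = 0.4550811799; d2 = -0.3368784150
phi(d1) = 0.3596989047; exp(-qT) = 0.9762857098; exp(-rT) = 0.9665715046
Vega = S * exp(-qT) * phi(d1) * sqrt(T) = 46.4900 * 0.9762857098 * 0.3596989047 * 1.4142135624 = 23.088227

Answer: Vega = 23.088227


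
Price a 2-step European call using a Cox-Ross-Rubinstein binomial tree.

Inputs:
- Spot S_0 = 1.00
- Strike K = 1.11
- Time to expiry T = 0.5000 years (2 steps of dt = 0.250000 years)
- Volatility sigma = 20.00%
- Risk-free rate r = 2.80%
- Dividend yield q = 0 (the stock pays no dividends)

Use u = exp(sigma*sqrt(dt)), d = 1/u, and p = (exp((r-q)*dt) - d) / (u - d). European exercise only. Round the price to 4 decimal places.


Answer: Price = V(0,0) = 0.0286

Derivation:
dt = T/N = 0.250000
u = exp(sigma*sqrt(dt)) = 1.105171; d = 1/u = 0.904837
p = (exp((r-q)*dt) - d) / (u - d) = 0.510085
Discount per step: exp(-r*dt) = 0.993024
Stock lattice S(k, i) with i counting down-moves:
  k=0: S(0,0) = 1.0000
  k=1: S(1,0) = 1.1052; S(1,1) = 0.9048
  k=2: S(2,0) = 1.2214; S(2,1) = 1.0000; S(2,2) = 0.8187
Terminal payoffs V(N, i) = max(S_T - K, 0):
  V(2,0) = 0.111403; V(2,1) = 0.000000; V(2,2) = 0.000000
Backward induction: V(k, i) = exp(-r*dt) * [p * V(k+1, i) + (1-p) * V(k+1, i+1)].
  V(1,0) = exp(-r*dt) * [p*0.111403 + (1-p)*0.000000] = 0.056429
  V(1,1) = exp(-r*dt) * [p*0.000000 + (1-p)*0.000000] = 0.000000
  V(0,0) = exp(-r*dt) * [p*0.056429 + (1-p)*0.000000] = 0.028583


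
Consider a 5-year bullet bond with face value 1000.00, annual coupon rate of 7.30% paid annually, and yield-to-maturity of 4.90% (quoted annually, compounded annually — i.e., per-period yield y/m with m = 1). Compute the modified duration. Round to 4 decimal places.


Coupon per period c = face * coupon_rate / m = 73.000000
Periods per year m = 1; per-period yield y/m = 0.049000
Number of cashflows N = 5
Cashflows (t years, CF_t, discount factor 1/(1+y/m)^(m*t), PV):
  t = 1.0000: CF_t = 73.000000, DF = 0.953289, PV = 69.590086
  t = 2.0000: CF_t = 73.000000, DF = 0.908760, PV = 66.339453
  t = 3.0000: CF_t = 73.000000, DF = 0.866310, PV = 63.240660
  t = 4.0000: CF_t = 73.000000, DF = 0.825844, PV = 60.286616
  t = 5.0000: CF_t = 1073.000000, DF = 0.787268, PV = 844.738486
Price P = sum_t PV_t = 1104.195301
First compute Macaulay numerator sum_t t * PV_t:
  t * PV_t at t = 1.0000: 69.590086
  t * PV_t at t = 2.0000: 132.678905
  t * PV_t at t = 3.0000: 189.721981
  t * PV_t at t = 4.0000: 241.146464
  t * PV_t at t = 5.0000: 4223.692431
Macaulay duration D = 4856.829867 / 1104.195301 = 4.398524
Modified duration = D / (1 + y/m) = 4.398524 / (1 + 0.049000) = 4.193064

Answer: Modified duration = 4.1931


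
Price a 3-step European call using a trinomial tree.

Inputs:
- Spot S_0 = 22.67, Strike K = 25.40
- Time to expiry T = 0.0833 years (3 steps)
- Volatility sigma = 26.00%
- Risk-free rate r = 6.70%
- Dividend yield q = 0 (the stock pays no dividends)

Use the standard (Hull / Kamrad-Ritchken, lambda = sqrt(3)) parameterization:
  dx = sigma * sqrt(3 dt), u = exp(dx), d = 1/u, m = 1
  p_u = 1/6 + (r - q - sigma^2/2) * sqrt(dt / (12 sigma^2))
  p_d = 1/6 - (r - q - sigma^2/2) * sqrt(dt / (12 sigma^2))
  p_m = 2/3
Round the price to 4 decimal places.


Answer: Price = V(0,0) = 0.0712

Derivation:
dt = T/N = 0.027767; dx = sigma*sqrt(3*dt) = 0.075041
u = exp(dx) = 1.077928; d = 1/u = 0.927706
p_u = 0.172809, p_m = 0.666667, p_d = 0.160524
Discount per step: exp(-r*dt) = 0.998141
Stock lattice S(k, j) with j the centered position index:
  k=0: S(0,+0) = 22.6700
  k=1: S(1,-1) = 21.0311; S(1,+0) = 22.6700; S(1,+1) = 24.4366
  k=2: S(2,-2) = 19.5107; S(2,-1) = 21.0311; S(2,+0) = 22.6700; S(2,+1) = 24.4366; S(2,+2) = 26.3409
  k=3: S(3,-3) = 18.1002; S(3,-2) = 19.5107; S(3,-1) = 21.0311; S(3,+0) = 22.6700; S(3,+1) = 24.4366; S(3,+2) = 26.3409; S(3,+3) = 28.3936
Terminal payoffs V(N, j) = max(S_T - K, 0):
  V(3,-3) = 0.000000; V(3,-2) = 0.000000; V(3,-1) = 0.000000; V(3,+0) = 0.000000; V(3,+1) = 0.000000; V(3,+2) = 0.940917; V(3,+3) = 2.993607
Backward induction: V(k, j) = exp(-r*dt) * [p_u * V(k+1, j+1) + p_m * V(k+1, j) + p_d * V(k+1, j-1)]
  V(2,-2) = exp(-r*dt) * [p_u*0.000000 + p_m*0.000000 + p_d*0.000000] = 0.000000
  V(2,-1) = exp(-r*dt) * [p_u*0.000000 + p_m*0.000000 + p_d*0.000000] = 0.000000
  V(2,+0) = exp(-r*dt) * [p_u*0.000000 + p_m*0.000000 + p_d*0.000000] = 0.000000
  V(2,+1) = exp(-r*dt) * [p_u*0.940917 + p_m*0.000000 + p_d*0.000000] = 0.162297
  V(2,+2) = exp(-r*dt) * [p_u*2.993607 + p_m*0.940917 + p_d*0.000000] = 1.142473
  V(1,-1) = exp(-r*dt) * [p_u*0.000000 + p_m*0.000000 + p_d*0.000000] = 0.000000
  V(1,+0) = exp(-r*dt) * [p_u*0.162297 + p_m*0.000000 + p_d*0.000000] = 0.027994
  V(1,+1) = exp(-r*dt) * [p_u*1.142473 + p_m*0.162297 + p_d*0.000000] = 0.305059
  V(0,+0) = exp(-r*dt) * [p_u*0.305059 + p_m*0.027994 + p_d*0.000000] = 0.071247


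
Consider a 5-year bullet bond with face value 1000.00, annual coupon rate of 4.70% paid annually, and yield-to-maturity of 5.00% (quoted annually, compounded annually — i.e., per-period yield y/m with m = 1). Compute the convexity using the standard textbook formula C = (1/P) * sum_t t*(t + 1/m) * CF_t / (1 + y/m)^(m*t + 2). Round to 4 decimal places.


Coupon per period c = face * coupon_rate / m = 47.000000
Periods per year m = 1; per-period yield y/m = 0.050000
Number of cashflows N = 5
Cashflows (t years, CF_t, discount factor 1/(1+y/m)^(m*t), PV):
  t = 1.0000: CF_t = 47.000000, DF = 0.952381, PV = 44.761905
  t = 2.0000: CF_t = 47.000000, DF = 0.907029, PV = 42.630385
  t = 3.0000: CF_t = 47.000000, DF = 0.863838, PV = 40.600367
  t = 4.0000: CF_t = 47.000000, DF = 0.822702, PV = 38.667016
  t = 5.0000: CF_t = 1047.000000, DF = 0.783526, PV = 820.351896
Price P = sum_t PV_t = 987.011570
Convexity numerator sum_t t*(t + 1/m) * CF_t / (1+y/m)^(m*t + 2):
  t = 1.0000: term = 81.200734
  t = 2.0000: term = 232.002098
  t = 3.0000: term = 441.908758
  t = 4.0000: term = 701.442473
  t = 5.0000: term = 22322.500579
Convexity = (1/P) * sum = 23779.054642 / 987.011570 = 24.091972

Answer: Convexity = 24.0920


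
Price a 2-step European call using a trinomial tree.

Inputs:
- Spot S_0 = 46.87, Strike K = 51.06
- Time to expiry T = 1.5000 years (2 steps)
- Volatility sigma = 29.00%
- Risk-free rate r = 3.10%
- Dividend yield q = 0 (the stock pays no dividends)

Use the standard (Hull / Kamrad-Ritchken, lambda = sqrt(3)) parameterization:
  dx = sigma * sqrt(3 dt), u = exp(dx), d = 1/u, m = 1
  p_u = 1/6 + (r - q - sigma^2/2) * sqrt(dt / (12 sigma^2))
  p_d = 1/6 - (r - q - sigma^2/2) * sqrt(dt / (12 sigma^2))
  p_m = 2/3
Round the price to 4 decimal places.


Answer: Price = V(0,0) = 5.7040

Derivation:
dt = T/N = 0.750000; dx = sigma*sqrt(3*dt) = 0.435000
u = exp(dx) = 1.544963; d = 1/u = 0.647265
p_u = 0.157141, p_m = 0.666667, p_d = 0.176193
Discount per step: exp(-r*dt) = 0.977018
Stock lattice S(k, j) with j the centered position index:
  k=0: S(0,+0) = 46.8700
  k=1: S(1,-1) = 30.3373; S(1,+0) = 46.8700; S(1,+1) = 72.4124
  k=2: S(2,-2) = 19.6363; S(2,-1) = 30.3373; S(2,+0) = 46.8700; S(2,+1) = 72.4124; S(2,+2) = 111.8745
Terminal payoffs V(N, j) = max(S_T - K, 0):
  V(2,-2) = 0.000000; V(2,-1) = 0.000000; V(2,+0) = 0.000000; V(2,+1) = 21.352419; V(2,+2) = 60.814512
Backward induction: V(k, j) = exp(-r*dt) * [p_u * V(k+1, j+1) + p_m * V(k+1, j) + p_d * V(k+1, j-1)]
  V(1,-1) = exp(-r*dt) * [p_u*0.000000 + p_m*0.000000 + p_d*0.000000] = 0.000000
  V(1,+0) = exp(-r*dt) * [p_u*21.352419 + p_m*0.000000 + p_d*0.000000] = 3.278225
  V(1,+1) = exp(-r*dt) * [p_u*60.814512 + p_m*21.352419 + p_d*0.000000] = 23.244618
  V(0,+0) = exp(-r*dt) * [p_u*23.244618 + p_m*3.278225 + p_d*0.000000] = 5.703990


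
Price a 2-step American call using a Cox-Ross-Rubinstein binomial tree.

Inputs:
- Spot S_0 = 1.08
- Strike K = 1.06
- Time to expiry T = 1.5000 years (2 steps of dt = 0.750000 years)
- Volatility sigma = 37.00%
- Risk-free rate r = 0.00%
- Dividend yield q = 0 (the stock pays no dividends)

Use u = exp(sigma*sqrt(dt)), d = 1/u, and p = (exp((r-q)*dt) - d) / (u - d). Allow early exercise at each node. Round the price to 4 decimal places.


Answer: Price = V(0,0) = 0.1849

Derivation:
dt = T/N = 0.750000
u = exp(sigma*sqrt(dt)) = 1.377719; d = 1/u = 0.725837
p = (exp((r-q)*dt) - d) / (u - d) = 0.420571
Discount per step: exp(-r*dt) = 1.000000
Stock lattice S(k, i) with i counting down-moves:
  k=0: S(0,0) = 1.0800
  k=1: S(1,0) = 1.4879; S(1,1) = 0.7839
  k=2: S(2,0) = 2.0500; S(2,1) = 1.0800; S(2,2) = 0.5690
Terminal payoffs V(N, i) = max(S_T - K, 0):
  V(2,0) = 0.989959; V(2,1) = 0.020000; V(2,2) = 0.000000
Backward induction: V(k, i) = exp(-r*dt) * [p * V(k+1, i) + (1-p) * V(k+1, i+1)]; then take max(V_cont, immediate exercise) for American.
  V(1,0) = exp(-r*dt) * [p*0.989959 + (1-p)*0.020000] = 0.427937; exercise = 0.427937; V(1,0) = max -> 0.427937
  V(1,1) = exp(-r*dt) * [p*0.020000 + (1-p)*0.000000] = 0.008411; exercise = 0.000000; V(1,1) = max -> 0.008411
  V(0,0) = exp(-r*dt) * [p*0.427937 + (1-p)*0.008411] = 0.184852; exercise = 0.020000; V(0,0) = max -> 0.184852


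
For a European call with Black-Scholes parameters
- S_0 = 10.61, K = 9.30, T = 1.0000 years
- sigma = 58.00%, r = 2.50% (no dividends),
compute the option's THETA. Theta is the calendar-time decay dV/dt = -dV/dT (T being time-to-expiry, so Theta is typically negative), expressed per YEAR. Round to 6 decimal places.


Answer: Theta = -1.160778

Derivation:
d1 = 0.5603147456; d2 = -0.0196852544
phi(d1) = 0.3409856651; exp(-qT) = 1.0000000000; exp(-rT) = 0.9753099120
Theta = -S*exp(-qT)*phi(d1)*sigma/(2*sqrt(T)) - r*K*exp(-rT)*N(d2) + q*S*exp(-qT)*N(d1)
N(d1) = 0.7123676144; N(d2) = 0.4921472269; sqrt(T) = 1.0000000000
Term 1 = -10.6100 * 1.0000000000 * 0.3409856651 * 0.5800 / (2 * 1.0000000000) = -1.0491787929
Term 2 = -0.0250 * 9.3000 * 0.9753099120 * 0.4921472269 = -0.1115990859
Term 3 = 0 (no dividend yield, q = 0)
Theta = -1.0491787929 + (-0.1115990859) + (0.0000000000) = -1.160778


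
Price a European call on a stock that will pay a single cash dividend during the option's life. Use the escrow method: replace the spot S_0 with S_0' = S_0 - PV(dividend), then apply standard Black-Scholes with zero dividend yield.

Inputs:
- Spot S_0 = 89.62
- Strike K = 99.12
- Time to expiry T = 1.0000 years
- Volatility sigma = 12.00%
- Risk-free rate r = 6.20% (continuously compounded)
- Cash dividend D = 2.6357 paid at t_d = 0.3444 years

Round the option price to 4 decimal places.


Answer: Price = 1.9225

Derivation:
PV(D) = D * exp(-r * t_d) = 2.6357 * 0.97887356 = 2.58001703
S_0' = S_0 - PV(D) = 89.6200 - 2.58001703 = 87.03998297
d1 = (ln(S_0'/K) + (r + sigma^2/2)*T) / (sigma*sqrt(T)) = -0.50636375
d2 = d1 - sigma*sqrt(T) = -0.62636375
exp(-rT) = 0.93988289
N(d1) = 0.30630066; N(d2) = 0.26553819
C = S_0' * N(d1) - K * exp(-rT) * N(d2) = 87.03998297 * 0.30630066 - 99.1200 * 0.93988289 * 0.26553819 = 1.9225


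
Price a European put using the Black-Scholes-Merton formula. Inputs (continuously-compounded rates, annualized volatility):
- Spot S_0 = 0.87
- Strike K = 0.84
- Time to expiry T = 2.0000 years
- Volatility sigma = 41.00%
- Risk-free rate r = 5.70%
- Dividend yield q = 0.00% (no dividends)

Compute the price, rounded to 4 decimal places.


Answer: Price = 0.1304

Derivation:
d1 = (ln(S/K) + (r - q + 0.5*sigma^2) * T) / (sigma * sqrt(T)) = 0.54704423
d2 = d1 - sigma * sqrt(T) = -0.03278333
exp(-rT) = 0.89225796; exp(-qT) = 1.00000000
P = K * exp(-rT) * N(-d2) - S_0 * exp(-qT) * N(-d1)
N(-d1) = 0.29217417; N(-d2) = 0.51307632
P = 0.8400 * 0.89225796 * 0.51307632 - 0.8700 * 1.00000000 * 0.29217417 = 0.1304


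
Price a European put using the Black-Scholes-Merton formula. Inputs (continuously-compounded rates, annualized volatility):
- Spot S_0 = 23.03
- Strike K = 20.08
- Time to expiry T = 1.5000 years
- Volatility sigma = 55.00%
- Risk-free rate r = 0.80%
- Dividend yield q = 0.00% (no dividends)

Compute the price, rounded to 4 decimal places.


Answer: Price = 4.1909

Derivation:
d1 = (ln(S/K) + (r - q + 0.5*sigma^2) * T) / (sigma * sqrt(T)) = 0.55811018
d2 = d1 - sigma * sqrt(T) = -0.11549950
exp(-rT) = 0.98807171; exp(-qT) = 1.00000000
P = K * exp(-rT) * N(-d2) - S_0 * exp(-qT) * N(-d1)
N(-d1) = 0.28838457; N(-d2) = 0.54597539
P = 20.0800 * 0.98807171 * 0.54597539 - 23.0300 * 1.00000000 * 0.28838457 = 4.1909


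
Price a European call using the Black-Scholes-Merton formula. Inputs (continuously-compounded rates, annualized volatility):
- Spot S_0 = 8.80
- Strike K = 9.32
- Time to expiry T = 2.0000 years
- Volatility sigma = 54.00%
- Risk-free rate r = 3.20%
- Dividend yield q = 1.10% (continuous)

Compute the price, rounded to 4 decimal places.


Answer: Price = 2.5139

Derivation:
d1 = (ln(S/K) + (r - q + 0.5*sigma^2) * T) / (sigma * sqrt(T)) = 0.36165774
d2 = d1 - sigma * sqrt(T) = -0.40201758
exp(-rT) = 0.93800500; exp(-qT) = 0.97824024
C = S_0 * exp(-qT) * N(d1) - K * exp(-rT) * N(d2)
N(d1) = 0.64119610; N(d2) = 0.34383554
C = 8.8000 * 0.97824024 * 0.64119610 - 9.3200 * 0.93800500 * 0.34383554 = 2.5139


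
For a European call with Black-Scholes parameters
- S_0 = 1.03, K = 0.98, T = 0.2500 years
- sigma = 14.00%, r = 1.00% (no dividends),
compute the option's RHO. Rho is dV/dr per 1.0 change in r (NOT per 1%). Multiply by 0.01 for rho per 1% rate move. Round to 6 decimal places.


Answer: Rho = 0.186136

Derivation:
d1 = 0.7815929937; d2 = 0.7115929937
phi(d1) = 0.2939391996; exp(-qT) = 1.0000000000; exp(-rT) = 0.9975031224
N(d2) = 0.7616415766
Rho = K*T*exp(-rT)*N(d2) = 0.9800 * 0.2500 * 0.9975031224 * 0.7616415766 = 0.186136


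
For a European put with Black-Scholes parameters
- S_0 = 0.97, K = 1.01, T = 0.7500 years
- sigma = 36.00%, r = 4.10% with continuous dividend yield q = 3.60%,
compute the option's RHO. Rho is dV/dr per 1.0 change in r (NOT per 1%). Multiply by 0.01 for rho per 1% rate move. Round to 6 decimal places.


d1 = 0.0382990486; d2 = -0.2734700967
phi(d1) = 0.3986498000; exp(-qT) = 0.9733612415; exp(-rT) = 0.9697179723
N(-d2) = 0.6077540620
Rho = -K*T*exp(-rT)*N(-d2) = -1.0100 * 0.7500 * 0.9697179723 * 0.6077540620 = -0.446433

Answer: Rho = -0.446433


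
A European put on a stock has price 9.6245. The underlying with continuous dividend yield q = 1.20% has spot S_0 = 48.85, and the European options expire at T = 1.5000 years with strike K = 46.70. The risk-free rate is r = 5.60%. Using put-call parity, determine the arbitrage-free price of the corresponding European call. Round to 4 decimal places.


Put-call parity: C - P = S_0 * exp(-qT) - K * exp(-rT).
S_0 * exp(-qT) = 48.8500 * 0.98216103 = 47.97856643
K * exp(-rT) = 46.7000 * 0.91943126 = 42.93743966
C = P + S*exp(-qT) - K*exp(-rT)
C = 9.6245 + 47.97856643 - 42.93743966 = 14.6656

Answer: Call price = 14.6656


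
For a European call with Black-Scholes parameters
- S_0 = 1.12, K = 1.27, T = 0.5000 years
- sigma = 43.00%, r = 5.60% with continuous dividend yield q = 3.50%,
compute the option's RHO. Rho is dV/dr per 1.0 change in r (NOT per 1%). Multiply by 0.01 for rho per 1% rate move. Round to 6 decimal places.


Answer: Rho = 0.183854

Derivation:
d1 = -0.2268109632; d2 = -0.5308668791
phi(d1) = 0.3888116901; exp(-qT) = 0.9826522357; exp(-rT) = 0.9723883668
N(d2) = 0.2977555154
Rho = K*T*exp(-rT)*N(d2) = 1.2700 * 0.5000 * 0.9723883668 * 0.2977555154 = 0.183854


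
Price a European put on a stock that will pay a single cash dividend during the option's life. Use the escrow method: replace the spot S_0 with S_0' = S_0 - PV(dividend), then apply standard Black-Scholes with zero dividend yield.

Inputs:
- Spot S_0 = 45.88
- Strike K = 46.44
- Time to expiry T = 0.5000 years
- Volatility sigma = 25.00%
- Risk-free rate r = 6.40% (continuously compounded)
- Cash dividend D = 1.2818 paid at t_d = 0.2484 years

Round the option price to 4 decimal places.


Answer: Price = 3.3380

Derivation:
PV(D) = D * exp(-r * t_d) = 1.2818 * 0.98422810 = 1.26158358
S_0' = S_0 - PV(D) = 45.8800 - 1.26158358 = 44.61841642
d1 = (ln(S_0'/K) + (r + sigma^2/2)*T) / (sigma*sqrt(T)) = 0.04305172
d2 = d1 - sigma*sqrt(T) = -0.13372497
exp(-rT) = 0.96850658
N(-d1) = 0.48283015; N(-d2) = 0.55318997
P = K * exp(-rT) * N(-d2) - S_0' * N(-d1) = 46.4400 * 0.96850658 * 0.55318997 - 44.61841642 * 0.48283015 = 3.3380


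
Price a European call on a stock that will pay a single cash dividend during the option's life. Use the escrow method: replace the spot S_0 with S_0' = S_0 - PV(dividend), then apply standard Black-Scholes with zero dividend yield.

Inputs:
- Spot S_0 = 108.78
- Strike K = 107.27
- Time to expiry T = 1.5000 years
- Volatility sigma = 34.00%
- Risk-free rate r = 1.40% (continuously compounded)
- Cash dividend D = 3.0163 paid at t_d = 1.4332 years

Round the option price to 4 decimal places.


PV(D) = D * exp(-r * t_d) = 3.0163 * 0.98013516 = 2.95638168
S_0' = S_0 - PV(D) = 108.7800 - 2.95638168 = 105.82361832
d1 = (ln(S_0'/K) + (r + sigma^2/2)*T) / (sigma*sqrt(T)) = 0.22603677
d2 = d1 - sigma*sqrt(T) = -0.19037648
exp(-rT) = 0.97921896
N(d1) = 0.58941359; N(d2) = 0.42450706
C = S_0' * N(d1) - K * exp(-rT) * N(d2) = 105.82361832 * 0.58941359 - 107.2700 * 0.97921896 * 0.42450706 = 17.7833

Answer: Price = 17.7833


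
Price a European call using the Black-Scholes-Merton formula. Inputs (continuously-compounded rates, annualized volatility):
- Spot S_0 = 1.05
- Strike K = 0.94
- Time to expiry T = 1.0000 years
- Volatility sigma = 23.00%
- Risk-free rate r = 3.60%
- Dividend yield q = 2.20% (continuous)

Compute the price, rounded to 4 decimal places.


Answer: Price = 0.1613

Derivation:
d1 = (ln(S/K) + (r - q + 0.5*sigma^2) * T) / (sigma * sqrt(T)) = 0.65702421
d2 = d1 - sigma * sqrt(T) = 0.42702421
exp(-rT) = 0.96464029; exp(-qT) = 0.97824024
C = S_0 * exp(-qT) * N(d1) - K * exp(-rT) * N(d2)
N(d1) = 0.74441732; N(d2) = 0.66531915
C = 1.0500 * 0.97824024 * 0.74441732 - 0.9400 * 0.96464029 * 0.66531915 = 0.1613


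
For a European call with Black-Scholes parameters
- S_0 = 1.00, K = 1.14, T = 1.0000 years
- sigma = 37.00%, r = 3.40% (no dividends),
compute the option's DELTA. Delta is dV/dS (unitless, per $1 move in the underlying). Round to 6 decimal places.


d1 = -0.0772385470; d2 = -0.4472385470
phi(d1) = 0.3977540499; exp(-qT) = 1.0000000000; exp(-rT) = 0.9665715046
N(d1) = 0.4692168886
Delta = exp(-qT) * N(d1) = 1.0000000000 * 0.4692168886 = 0.469217

Answer: Delta = 0.469217


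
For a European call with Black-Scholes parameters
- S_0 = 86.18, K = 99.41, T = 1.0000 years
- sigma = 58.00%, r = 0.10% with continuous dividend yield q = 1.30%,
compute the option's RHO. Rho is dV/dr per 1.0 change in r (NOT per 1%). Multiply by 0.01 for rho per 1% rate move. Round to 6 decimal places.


Answer: Rho = 28.679966

Derivation:
d1 = 0.0230783103; d2 = -0.5569216897
phi(d1) = 0.3988360545; exp(-qT) = 0.9870841350; exp(-rT) = 0.9990004998
N(d2) = 0.2887904674
Rho = K*T*exp(-rT)*N(d2) = 99.4100 * 1.0000 * 0.9990004998 * 0.2887904674 = 28.679966


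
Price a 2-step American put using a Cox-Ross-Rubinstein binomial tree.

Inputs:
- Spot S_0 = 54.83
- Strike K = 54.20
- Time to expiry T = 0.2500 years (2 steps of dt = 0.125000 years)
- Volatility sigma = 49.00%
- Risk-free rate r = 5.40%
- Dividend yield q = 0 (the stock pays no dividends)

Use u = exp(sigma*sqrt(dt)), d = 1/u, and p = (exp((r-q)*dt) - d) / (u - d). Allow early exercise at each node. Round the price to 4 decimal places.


Answer: Price = V(0,0) = 4.2095

Derivation:
dt = T/N = 0.125000
u = exp(sigma*sqrt(dt)) = 1.189153; d = 1/u = 0.840935
p = (exp((r-q)*dt) - d) / (u - d) = 0.476248
Discount per step: exp(-r*dt) = 0.993273
Stock lattice S(k, i) with i counting down-moves:
  k=0: S(0,0) = 54.8300
  k=1: S(1,0) = 65.2013; S(1,1) = 46.1085
  k=2: S(2,0) = 77.5343; S(2,1) = 54.8300; S(2,2) = 38.7742
Terminal payoffs V(N, i) = max(K - S_T, 0):
  V(2,0) = 0.000000; V(2,1) = 0.000000; V(2,2) = 15.425797
Backward induction: V(k, i) = exp(-r*dt) * [p * V(k+1, i) + (1-p) * V(k+1, i+1)]; then take max(V_cont, immediate exercise) for American.
  V(1,0) = exp(-r*dt) * [p*0.000000 + (1-p)*0.000000] = 0.000000; exercise = 0.000000; V(1,0) = max -> 0.000000
  V(1,1) = exp(-r*dt) * [p*0.000000 + (1-p)*15.425797] = 8.024945; exercise = 8.091545; V(1,1) = max -> 8.091545
  V(0,0) = exp(-r*dt) * [p*0.000000 + (1-p)*8.091545] = 4.209456; exercise = 0.000000; V(0,0) = max -> 4.209456


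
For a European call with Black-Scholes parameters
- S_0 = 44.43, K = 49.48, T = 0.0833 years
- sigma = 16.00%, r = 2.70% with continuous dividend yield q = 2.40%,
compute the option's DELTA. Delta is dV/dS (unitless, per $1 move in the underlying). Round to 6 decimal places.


Answer: Delta = 0.010626

Derivation:
d1 = -2.3027347984; d2 = -2.3489135814
phi(d1) = 0.0281493136; exp(-qT) = 0.9980027971; exp(-rT) = 0.9977534273
N(d1) = 0.0106468845
Delta = exp(-qT) * N(d1) = 0.9980027971 * 0.0106468845 = 0.010626


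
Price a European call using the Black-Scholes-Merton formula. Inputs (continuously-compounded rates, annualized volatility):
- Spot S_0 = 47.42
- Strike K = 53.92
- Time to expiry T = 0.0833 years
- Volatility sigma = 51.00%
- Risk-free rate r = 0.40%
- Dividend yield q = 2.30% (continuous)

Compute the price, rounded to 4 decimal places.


Answer: Price = 0.7683

Derivation:
d1 = (ln(S/K) + (r - q + 0.5*sigma^2) * T) / (sigma * sqrt(T)) = -0.80985785
d2 = d1 - sigma * sqrt(T) = -0.95705272
exp(-rT) = 0.99966686; exp(-qT) = 0.99808593
C = S_0 * exp(-qT) * N(d1) - K * exp(-rT) * N(d2)
N(d1) = 0.20901094; N(d2) = 0.16927032
C = 47.4200 * 0.99808593 * 0.20901094 - 53.9200 * 0.99966686 * 0.16927032 = 0.7683


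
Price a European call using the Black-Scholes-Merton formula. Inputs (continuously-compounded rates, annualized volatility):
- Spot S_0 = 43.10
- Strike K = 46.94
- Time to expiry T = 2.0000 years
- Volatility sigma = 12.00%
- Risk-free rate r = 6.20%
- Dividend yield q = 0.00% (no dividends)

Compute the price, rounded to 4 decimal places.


Answer: Price = 3.7500

Derivation:
d1 = (ln(S/K) + (r - q + 0.5*sigma^2) * T) / (sigma * sqrt(T)) = 0.31261666
d2 = d1 - sigma * sqrt(T) = 0.14291103
exp(-rT) = 0.88337984; exp(-qT) = 1.00000000
C = S_0 * exp(-qT) * N(d1) - K * exp(-rT) * N(d2)
N(d1) = 0.62271404; N(d2) = 0.55681978
C = 43.1000 * 1.00000000 * 0.62271404 - 46.9400 * 0.88337984 * 0.55681978 = 3.7500


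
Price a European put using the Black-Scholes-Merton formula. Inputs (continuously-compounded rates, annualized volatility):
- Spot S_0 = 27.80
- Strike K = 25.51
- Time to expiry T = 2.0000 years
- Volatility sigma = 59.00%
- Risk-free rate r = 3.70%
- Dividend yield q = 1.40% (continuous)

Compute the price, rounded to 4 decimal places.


Answer: Price = 6.6289

Derivation:
d1 = (ln(S/K) + (r - q + 0.5*sigma^2) * T) / (sigma * sqrt(T)) = 0.57535180
d2 = d1 - sigma * sqrt(T) = -0.25903420
exp(-rT) = 0.92867169; exp(-qT) = 0.97238837
P = K * exp(-rT) * N(-d2) - S_0 * exp(-qT) * N(-d1)
N(-d1) = 0.28252670; N(-d2) = 0.60219557
P = 25.5100 * 0.92867169 * 0.60219557 - 27.8000 * 0.97238837 * 0.28252670 = 6.6289


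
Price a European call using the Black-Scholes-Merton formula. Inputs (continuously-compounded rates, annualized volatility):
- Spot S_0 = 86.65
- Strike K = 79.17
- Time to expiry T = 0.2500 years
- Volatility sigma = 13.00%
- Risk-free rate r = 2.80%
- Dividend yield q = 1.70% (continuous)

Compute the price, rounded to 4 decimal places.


d1 = (ln(S/K) + (r - q + 0.5*sigma^2) * T) / (sigma * sqrt(T)) = 1.46372426
d2 = d1 - sigma * sqrt(T) = 1.39872426
exp(-rT) = 0.99302444; exp(-qT) = 0.99575902
C = S_0 * exp(-qT) * N(d1) - K * exp(-rT) * N(d2)
N(d1) = 0.92836535; N(d2) = 0.91905216
C = 86.6500 * 0.99575902 * 0.92836535 - 79.1700 * 0.99302444 * 0.91905216 = 7.8479

Answer: Price = 7.8479


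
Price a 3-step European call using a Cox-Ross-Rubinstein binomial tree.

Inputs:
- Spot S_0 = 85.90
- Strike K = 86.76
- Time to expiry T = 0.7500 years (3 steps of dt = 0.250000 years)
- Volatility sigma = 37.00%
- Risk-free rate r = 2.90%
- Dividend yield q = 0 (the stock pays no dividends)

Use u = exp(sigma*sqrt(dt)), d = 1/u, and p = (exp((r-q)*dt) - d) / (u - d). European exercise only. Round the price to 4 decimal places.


Answer: Price = V(0,0) = 12.2782

Derivation:
dt = T/N = 0.250000
u = exp(sigma*sqrt(dt)) = 1.203218; d = 1/u = 0.831104
p = (exp((r-q)*dt) - d) / (u - d) = 0.473436
Discount per step: exp(-r*dt) = 0.992776
Stock lattice S(k, i) with i counting down-moves:
  k=0: S(0,0) = 85.9000
  k=1: S(1,0) = 103.3565; S(1,1) = 71.3919
  k=2: S(2,0) = 124.3604; S(2,1) = 85.9000; S(2,2) = 59.3341
  k=3: S(3,0) = 149.6327; S(3,1) = 103.3565; S(3,2) = 71.3919; S(3,3) = 49.3128
Terminal payoffs V(N, i) = max(S_T - K, 0):
  V(3,0) = 62.872731; V(3,1) = 16.596464; V(3,2) = 0.000000; V(3,3) = 0.000000
Backward induction: V(k, i) = exp(-r*dt) * [p * V(k+1, i) + (1-p) * V(k+1, i+1)].
  V(2,0) = exp(-r*dt) * [p*62.872731 + (1-p)*16.596464] = 38.227139
  V(2,1) = exp(-r*dt) * [p*16.596464 + (1-p)*0.000000] = 7.800596
  V(2,2) = exp(-r*dt) * [p*0.000000 + (1-p)*0.000000] = 0.000000
  V(1,0) = exp(-r*dt) * [p*38.227139 + (1-p)*7.800596] = 22.045194
  V(1,1) = exp(-r*dt) * [p*7.800596 + (1-p)*0.000000] = 3.666401
  V(0,0) = exp(-r*dt) * [p*22.045194 + (1-p)*3.666401] = 12.278234


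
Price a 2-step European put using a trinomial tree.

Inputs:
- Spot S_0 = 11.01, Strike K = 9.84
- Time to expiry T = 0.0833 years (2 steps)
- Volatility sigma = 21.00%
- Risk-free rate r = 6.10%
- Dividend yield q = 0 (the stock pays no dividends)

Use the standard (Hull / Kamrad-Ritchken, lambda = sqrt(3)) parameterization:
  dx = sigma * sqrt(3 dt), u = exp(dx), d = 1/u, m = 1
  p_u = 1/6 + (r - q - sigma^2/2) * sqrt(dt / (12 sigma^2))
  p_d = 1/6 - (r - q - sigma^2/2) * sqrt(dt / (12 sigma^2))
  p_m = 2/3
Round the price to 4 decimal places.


Answer: Price = V(0,0) = 0.0084

Derivation:
dt = T/N = 0.041650; dx = sigma*sqrt(3*dt) = 0.074231
u = exp(dx) = 1.077056; d = 1/u = 0.928457
p_u = 0.177594, p_m = 0.666667, p_d = 0.155740
Discount per step: exp(-r*dt) = 0.997463
Stock lattice S(k, j) with j the centered position index:
  k=0: S(0,+0) = 11.0100
  k=1: S(1,-1) = 10.2223; S(1,+0) = 11.0100; S(1,+1) = 11.8584
  k=2: S(2,-2) = 9.4910; S(2,-1) = 10.2223; S(2,+0) = 11.0100; S(2,+1) = 11.8584; S(2,+2) = 12.7721
Terminal payoffs V(N, j) = max(K - S_T, 0):
  V(2,-2) = 0.349026; V(2,-1) = 0.000000; V(2,+0) = 0.000000; V(2,+1) = 0.000000; V(2,+2) = 0.000000
Backward induction: V(k, j) = exp(-r*dt) * [p_u * V(k+1, j+1) + p_m * V(k+1, j) + p_d * V(k+1, j-1)]
  V(1,-1) = exp(-r*dt) * [p_u*0.000000 + p_m*0.000000 + p_d*0.349026] = 0.054219
  V(1,+0) = exp(-r*dt) * [p_u*0.000000 + p_m*0.000000 + p_d*0.000000] = 0.000000
  V(1,+1) = exp(-r*dt) * [p_u*0.000000 + p_m*0.000000 + p_d*0.000000] = 0.000000
  V(0,+0) = exp(-r*dt) * [p_u*0.000000 + p_m*0.000000 + p_d*0.054219] = 0.008423


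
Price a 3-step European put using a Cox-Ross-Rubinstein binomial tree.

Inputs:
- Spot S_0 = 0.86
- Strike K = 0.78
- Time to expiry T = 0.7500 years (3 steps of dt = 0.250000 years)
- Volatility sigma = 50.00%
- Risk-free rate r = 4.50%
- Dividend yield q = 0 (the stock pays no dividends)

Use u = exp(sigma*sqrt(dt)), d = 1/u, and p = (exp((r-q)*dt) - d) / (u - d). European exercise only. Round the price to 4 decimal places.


Answer: Price = V(0,0) = 0.0997

Derivation:
dt = T/N = 0.250000
u = exp(sigma*sqrt(dt)) = 1.284025; d = 1/u = 0.778801
p = (exp((r-q)*dt) - d) / (u - d) = 0.460217
Discount per step: exp(-r*dt) = 0.988813
Stock lattice S(k, i) with i counting down-moves:
  k=0: S(0,0) = 0.8600
  k=1: S(1,0) = 1.1043; S(1,1) = 0.6698
  k=2: S(2,0) = 1.4179; S(2,1) = 0.8600; S(2,2) = 0.5216
  k=3: S(3,0) = 1.8206; S(3,1) = 1.1043; S(3,2) = 0.6698; S(3,3) = 0.4062
Terminal payoffs V(N, i) = max(K - S_T, 0):
  V(3,0) = 0.000000; V(3,1) = 0.000000; V(3,2) = 0.110231; V(3,3) = 0.373765
Backward induction: V(k, i) = exp(-r*dt) * [p * V(k+1, i) + (1-p) * V(k+1, i+1)].
  V(2,0) = exp(-r*dt) * [p*0.000000 + (1-p)*0.000000] = 0.000000
  V(2,1) = exp(-r*dt) * [p*0.000000 + (1-p)*0.110231] = 0.058835
  V(2,2) = exp(-r*dt) * [p*0.110231 + (1-p)*0.373765] = 0.249658
  V(1,0) = exp(-r*dt) * [p*0.000000 + (1-p)*0.058835] = 0.031403
  V(1,1) = exp(-r*dt) * [p*0.058835 + (1-p)*0.249658] = 0.160028
  V(0,0) = exp(-r*dt) * [p*0.031403 + (1-p)*0.160028] = 0.099705
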